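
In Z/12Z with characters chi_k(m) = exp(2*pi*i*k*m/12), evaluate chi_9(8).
chi_9(8) = zeta_12^72 = 1

Why: chi_9(8) = zeta_12^(9*8) = zeta_12^72. Since zeta_12^12 = 1, this equals zeta_12^0 = exp(2*pi*i*0/12) = 1.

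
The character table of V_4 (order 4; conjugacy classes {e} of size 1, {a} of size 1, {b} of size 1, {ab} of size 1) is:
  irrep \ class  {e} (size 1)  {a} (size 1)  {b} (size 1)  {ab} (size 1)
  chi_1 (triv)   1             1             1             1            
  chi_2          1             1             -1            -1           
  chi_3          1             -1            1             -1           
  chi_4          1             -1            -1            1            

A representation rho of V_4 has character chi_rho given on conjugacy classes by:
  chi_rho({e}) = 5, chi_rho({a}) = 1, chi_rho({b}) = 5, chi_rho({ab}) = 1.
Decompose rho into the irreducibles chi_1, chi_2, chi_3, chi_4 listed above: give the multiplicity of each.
Multiplicities: chi_1: 3, chi_2: 0, chi_3: 2, chi_4: 0.

Explanation: Use <chi_rho, chi> = (1/|G|) sum_C |C| * chi_rho(C) * conj(chi(C)) with |G| = 4 for each irreducible chi in the table:
  <chi_rho, chi_1> = (1/4)[1*(5)*conj(1) + 1*(1)*conj(1) + 1*(5)*conj(1) + 1*(1)*conj(1)]
      = (1/4)[(5) + (1) + (5) + (1)] = 12/4 = 3
  <chi_rho, chi_2> = (1/4)[1*(5)*conj(1) + 1*(1)*conj(1) + 1*(5)*conj(-1) + 1*(1)*conj(-1)]
      = (1/4)[(5) + (1) + (-5) + (-1)] = 0/4 = 0
  <chi_rho, chi_3> = (1/4)[1*(5)*conj(1) + 1*(1)*conj(-1) + 1*(5)*conj(1) + 1*(1)*conj(-1)]
      = (1/4)[(5) + (-1) + (5) + (-1)] = 8/4 = 2
  <chi_rho, chi_4> = (1/4)[1*(5)*conj(1) + 1*(1)*conj(-1) + 1*(5)*conj(-1) + 1*(1)*conj(1)]
      = (1/4)[(5) + (-1) + (-5) + (1)] = 0/4 = 0
Dimension check: dim(rho) = sum (mult * dim) = 3*1 + 0*1 + 2*1 + 0*1 = 5 = chi_rho(e) = 5.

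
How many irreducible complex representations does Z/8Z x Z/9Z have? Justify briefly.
72

Explanation: The number of irreducible complex representations of a finite group equals its number of conjugacy classes. Z/8Z x Z/9Z is abelian of order 72, so every element is its own conjugacy class: 72 classes, so Z/8Z x Z/9Z (order 72) has exactly 72 irreducible complex representations.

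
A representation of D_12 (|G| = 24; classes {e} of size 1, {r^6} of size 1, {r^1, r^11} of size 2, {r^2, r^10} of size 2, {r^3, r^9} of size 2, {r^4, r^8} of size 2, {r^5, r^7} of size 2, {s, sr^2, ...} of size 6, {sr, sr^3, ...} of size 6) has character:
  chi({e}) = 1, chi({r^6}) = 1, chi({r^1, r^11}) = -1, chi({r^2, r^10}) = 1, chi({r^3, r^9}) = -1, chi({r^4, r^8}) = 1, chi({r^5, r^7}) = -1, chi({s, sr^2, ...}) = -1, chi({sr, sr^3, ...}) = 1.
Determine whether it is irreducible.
Irreducible: <chi, chi> = 1.

<chi, chi> = (1/|G|) sum_C |C| * |chi(C)|^2 = (1/24)[1*|1|^2 + 1*|1|^2 + 2*|-1|^2 + 2*|1|^2 + 2*|-1|^2 + 2*|1|^2 + 2*|-1|^2 + 6*|-1|^2 + 6*|1|^2]
  = (1/24)[(1) + (1) + (2) + (2) + (2) + (2) + (2) + (6) + (6)] = 24/24 = 1.
A character is irreducible iff <chi, chi> = 1, so this representation is irreducible.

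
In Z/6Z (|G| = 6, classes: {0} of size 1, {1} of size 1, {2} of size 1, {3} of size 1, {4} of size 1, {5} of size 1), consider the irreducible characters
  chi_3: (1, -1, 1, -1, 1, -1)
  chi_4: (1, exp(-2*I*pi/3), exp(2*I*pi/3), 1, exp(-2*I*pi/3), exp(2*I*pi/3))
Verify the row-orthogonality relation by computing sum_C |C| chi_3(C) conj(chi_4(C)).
Sum = 0; so <chi_3, chi_4> = 0 (distinct irreducibles are orthogonal).

Working: Compute term by term over conjugacy classes (|C| * chi_3(C) * conj(chi_4(C))):
  1*(1)*conj(1) + 1*(-1)*conj(exp(-2*I*pi/3)) + 1*(1)*conj(exp(2*I*pi/3)) + 1*(-1)*conj(1) + 1*(1)*conj(exp(-2*I*pi/3)) + 1*(-1)*conj(exp(2*I*pi/3))
  = (1) + (-exp(2*I*pi/3)) + (exp(-2*I*pi/3)) + (-1) + (exp(2*I*pi/3)) + (-exp(-2*I*pi/3))
  = 0.
(Exp terms are combined using exp(i*s)*conj(exp(i*t)) = exp(i*(s-t)), and sums of them are collapsed using the identity that for every m > 1 the m distinct m-th roots of unity sum to 0, e.g. 1 + exp(2*I*pi/3) + exp(-2*I*pi/3) = 0.)
Dividing by |G| = 6 gives 0/6 = 0, matching the row-orthogonality relation <chi_3, chi_4> = [chi_3 = chi_4].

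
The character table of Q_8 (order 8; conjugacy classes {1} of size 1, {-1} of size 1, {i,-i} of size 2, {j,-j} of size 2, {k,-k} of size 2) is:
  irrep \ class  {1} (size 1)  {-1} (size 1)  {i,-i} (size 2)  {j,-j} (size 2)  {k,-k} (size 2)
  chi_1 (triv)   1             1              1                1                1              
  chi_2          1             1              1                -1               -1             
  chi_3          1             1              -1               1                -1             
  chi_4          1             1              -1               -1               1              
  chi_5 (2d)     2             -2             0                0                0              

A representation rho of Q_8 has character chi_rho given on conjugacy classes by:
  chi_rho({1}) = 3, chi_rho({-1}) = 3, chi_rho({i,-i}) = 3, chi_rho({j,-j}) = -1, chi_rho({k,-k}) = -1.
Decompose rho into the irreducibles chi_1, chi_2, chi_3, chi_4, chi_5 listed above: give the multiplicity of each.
Multiplicities: chi_1: 1, chi_2: 2, chi_3: 0, chi_4: 0, chi_5: 0.

Solution. Use <chi_rho, chi> = (1/|G|) sum_C |C| * chi_rho(C) * conj(chi(C)) with |G| = 8 for each irreducible chi in the table:
  <chi_rho, chi_1> = (1/8)[1*(3)*conj(1) + 1*(3)*conj(1) + 2*(3)*conj(1) + 2*(-1)*conj(1) + 2*(-1)*conj(1)]
      = (1/8)[(3) + (3) + (6) + (-2) + (-2)] = 8/8 = 1
  <chi_rho, chi_2> = (1/8)[1*(3)*conj(1) + 1*(3)*conj(1) + 2*(3)*conj(1) + 2*(-1)*conj(-1) + 2*(-1)*conj(-1)]
      = (1/8)[(3) + (3) + (6) + (2) + (2)] = 16/8 = 2
  <chi_rho, chi_3> = (1/8)[1*(3)*conj(1) + 1*(3)*conj(1) + 2*(3)*conj(-1) + 2*(-1)*conj(1) + 2*(-1)*conj(-1)]
      = (1/8)[(3) + (3) + (-6) + (-2) + (2)] = 0/8 = 0
  <chi_rho, chi_4> = (1/8)[1*(3)*conj(1) + 1*(3)*conj(1) + 2*(3)*conj(-1) + 2*(-1)*conj(-1) + 2*(-1)*conj(1)]
      = (1/8)[(3) + (3) + (-6) + (2) + (-2)] = 0/8 = 0
  <chi_rho, chi_5> = (1/8)[1*(3)*conj(2) + 1*(3)*conj(-2) + 2*(3)*conj(0) + 2*(-1)*conj(0) + 2*(-1)*conj(0)]
      = (1/8)[(6) + (-6) + (0) + (0) + (0)] = 0/8 = 0
Dimension check: dim(rho) = sum (mult * dim) = 1*1 + 2*1 + 0*1 + 0*1 + 0*2 = 3 = chi_rho(e) = 3.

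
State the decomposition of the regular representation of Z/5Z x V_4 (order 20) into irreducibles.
Each irreducible V_i of dimension d_i appears with multiplicity d_i, i.e. rho_reg = (direct sum over all irreducibles V_i) d_i V_i. The irreducible dimensions for Z/5Z x V_4 are 1, 1, 1, 1, 1, 1, 1, 1, 1, 1, 1, 1, 1, 1, 1, 1, 1, 1, 1, 1: 20 irreducibles of dimension 1, each with multiplicity 1. Total dimension 20*1*1 = 20 = |G|.

Proof sketch: General theorem: in the regular representation of a finite group G, each irreducible appears with multiplicity equal to its dimension. Check: dim(rho_reg) = sum d_i^2 = 1 + 1 + 1 + 1 + 1 + 1 + 1 + 1 + 1 + 1 + 1 + 1 + 1 + 1 + 1 + 1 + 1 + 1 + 1 + 1 = 20 = |G|.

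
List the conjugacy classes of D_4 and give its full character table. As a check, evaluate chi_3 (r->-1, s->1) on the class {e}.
Conjugacy classes: {e} of size 1, {r^2} of size 1, {r^1, r^3} of size 2, {s, sr^2, ...} of size 2, {sr, sr^3, ...} of size 2.
Character table:
  irrep \ class              {e} (size 1)  {r^2} (size 1)  {r^1, r^3} (size 2)  {s, sr^2, ...} (size 2)  {sr, sr^3, ...} (size 2)
  chi_1 (triv)               1             1               1                    1                        1                       
  chi_2 (sign: r->1, s->-1)  1             1               1                    -1                       -1                      
  chi_3 (r->-1, s->1)        1             1               -1                   1                        -1                      
  chi_4 (r->-1, s->-1)       1             1               -1                   -1                       1                       
  chi_5 (2d, j=1)            2             -2              0                    0                        0                       

Spot check: chi_3 (r->-1, s->1) on {e} = 1.

Argument: D_4 has order 2*4 = 8 with 5 conjugacy classes, hence 5 irreducibles. Sum of squared dims 1 + 1 + 1 + 1 + 4 = 8 = |G|. Linear characters come from the abelianisation; the 2-dimensional irreps have character r^k -> 2*cos(2*pi*j*k/4), reflections -> 0.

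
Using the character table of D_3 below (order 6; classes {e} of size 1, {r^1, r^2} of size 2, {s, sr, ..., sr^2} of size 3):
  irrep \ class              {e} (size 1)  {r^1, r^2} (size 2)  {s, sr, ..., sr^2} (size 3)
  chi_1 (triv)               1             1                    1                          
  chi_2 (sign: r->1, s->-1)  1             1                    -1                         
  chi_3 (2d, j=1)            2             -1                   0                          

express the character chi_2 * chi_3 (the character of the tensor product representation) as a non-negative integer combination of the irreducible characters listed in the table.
chi_2 tensor chi_3 = chi_3 (all other irreducibles have multiplicity 0).

Justification: The character of a tensor product is the pointwise product (chi_2 * chi_3)(C) = chi_2(C) * chi_3(C):
  {e}: (1)*(2), {r^1, r^2}: (1)*(-1), {s, sr, ..., sr^2}: (-1)*(0)
so (chi_2 * chi_3) takes values
  {e} -> 2, {r^1, r^2} -> -1, {s, sr, ..., sr^2} -> 0.
Now take the inner product of this character with each irreducible chi from the table, <chi_2*chi_3, chi> = (1/6) sum_C |C| (chi_2*chi_3)(C) conj(chi(C)):
  <chi_2*chi_3, chi_1> = (1/6)[1*(2)*conj(1) + 2*(-1)*conj(1) + 3*(0)*conj(1)]
      = (1/6)[(2) + (-2) + (0)] = 0/6 = 0
  <chi_2*chi_3, chi_2> = (1/6)[1*(2)*conj(1) + 2*(-1)*conj(1) + 3*(0)*conj(-1)]
      = (1/6)[(2) + (-2) + (0)] = 0/6 = 0
  <chi_2*chi_3, chi_3> = (1/6)[1*(2)*conj(2) + 2*(-1)*conj(-1) + 3*(0)*conj(0)]
      = (1/6)[(4) + (2) + (0)] = 6/6 = 1
Hence the multiplicities are chi_3: 1. Dimension check: dim(chi_2)*dim(chi_3) = 1*2 = 2 and sum (mult * dim) = 1*2 = 2.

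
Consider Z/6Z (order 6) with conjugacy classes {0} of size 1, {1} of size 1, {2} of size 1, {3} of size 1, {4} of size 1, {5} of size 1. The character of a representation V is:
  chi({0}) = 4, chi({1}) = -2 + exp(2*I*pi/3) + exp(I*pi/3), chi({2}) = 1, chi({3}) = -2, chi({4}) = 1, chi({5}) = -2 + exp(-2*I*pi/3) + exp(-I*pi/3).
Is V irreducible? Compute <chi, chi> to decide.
Not irreducible (reducible): <chi, chi> = 6 > 1.

Argument: <chi, chi> = (1/|G|) sum_C |C| * |chi(C)|^2 = (1/6)[1*|4|^2 + 1*|-2 + exp(2*I*pi/3) + exp(I*pi/3)|^2 + 1*|1|^2 + 1*|-2|^2 + 1*|1|^2 + 1*|-2 + exp(-2*I*pi/3) + exp(-I*pi/3)|^2]
  = (1/6)[(16) + (7) + (1) + (4) + (1) + (7)] = 36/6 = 6.
(Exp terms are combined using exp(i*s)*conj(exp(i*t)) = exp(i*(s-t)), and sums of them are collapsed using the identity that for every m > 1 the m distinct m-th roots of unity sum to 0, e.g. 1 + exp(2*I*pi/3) + exp(-2*I*pi/3) = 0.)
A character is irreducible iff <chi, chi> = 1, so this representation is reducible.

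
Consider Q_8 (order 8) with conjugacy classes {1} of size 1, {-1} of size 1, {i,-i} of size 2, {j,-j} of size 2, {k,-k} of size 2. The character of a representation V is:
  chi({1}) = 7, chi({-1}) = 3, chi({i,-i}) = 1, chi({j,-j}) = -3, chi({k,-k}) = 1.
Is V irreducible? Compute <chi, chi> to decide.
Not irreducible (reducible): <chi, chi> = 10 > 1.

Working: <chi, chi> = (1/|G|) sum_C |C| * |chi(C)|^2 = (1/8)[1*|7|^2 + 1*|3|^2 + 2*|1|^2 + 2*|-3|^2 + 2*|1|^2]
  = (1/8)[(49) + (9) + (2) + (18) + (2)] = 80/8 = 10.
A character is irreducible iff <chi, chi> = 1, so this representation is reducible.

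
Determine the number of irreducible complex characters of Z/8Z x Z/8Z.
64

Reasoning: The number of irreducible complex representations of a finite group equals its number of conjugacy classes. Z/8Z x Z/8Z is abelian of order 64, so every element is its own conjugacy class: 64 classes, so Z/8Z x Z/8Z (order 64) has exactly 64 irreducible complex representations.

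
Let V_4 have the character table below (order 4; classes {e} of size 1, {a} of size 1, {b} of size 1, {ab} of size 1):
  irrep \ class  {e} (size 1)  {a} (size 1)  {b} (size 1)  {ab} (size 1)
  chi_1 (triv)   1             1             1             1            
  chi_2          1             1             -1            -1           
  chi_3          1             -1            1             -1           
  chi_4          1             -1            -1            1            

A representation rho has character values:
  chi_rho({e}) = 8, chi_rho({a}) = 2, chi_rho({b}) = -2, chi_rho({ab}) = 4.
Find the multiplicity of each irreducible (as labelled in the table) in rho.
Multiplicities: chi_1: 3, chi_2: 2, chi_3: 0, chi_4: 3.

Explanation: Use <chi_rho, chi> = (1/|G|) sum_C |C| * chi_rho(C) * conj(chi(C)) with |G| = 4 for each irreducible chi in the table:
  <chi_rho, chi_1> = (1/4)[1*(8)*conj(1) + 1*(2)*conj(1) + 1*(-2)*conj(1) + 1*(4)*conj(1)]
      = (1/4)[(8) + (2) + (-2) + (4)] = 12/4 = 3
  <chi_rho, chi_2> = (1/4)[1*(8)*conj(1) + 1*(2)*conj(1) + 1*(-2)*conj(-1) + 1*(4)*conj(-1)]
      = (1/4)[(8) + (2) + (2) + (-4)] = 8/4 = 2
  <chi_rho, chi_3> = (1/4)[1*(8)*conj(1) + 1*(2)*conj(-1) + 1*(-2)*conj(1) + 1*(4)*conj(-1)]
      = (1/4)[(8) + (-2) + (-2) + (-4)] = 0/4 = 0
  <chi_rho, chi_4> = (1/4)[1*(8)*conj(1) + 1*(2)*conj(-1) + 1*(-2)*conj(-1) + 1*(4)*conj(1)]
      = (1/4)[(8) + (-2) + (2) + (4)] = 12/4 = 3
Dimension check: dim(rho) = sum (mult * dim) = 3*1 + 2*1 + 0*1 + 3*1 = 8 = chi_rho(e) = 8.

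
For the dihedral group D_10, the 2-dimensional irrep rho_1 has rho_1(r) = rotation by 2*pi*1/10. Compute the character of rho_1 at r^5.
chi_{rho_1}(r^5) = 2*cos(2*pi*1*5/10) = -2

Explanation: rho_1(r^5) is rotation by angle 2*pi*1*5/10, whose trace is 2*cos(2*pi*1*5/10) = -2.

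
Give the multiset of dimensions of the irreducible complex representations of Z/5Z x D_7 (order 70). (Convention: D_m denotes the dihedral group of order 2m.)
Dimensions: 1, 1, 1, 1, 1, 1, 1, 1, 1, 1, 2, 2, 2, 2, 2, 2, 2, 2, 2, 2, 2, 2, 2, 2, 2

Details: There are 25 irreducibles (= number of conjugacy classes). Their dimensions d_i satisfy sum d_i^2 = |G| = 70: 1 + 1 + 1 + 1 + 1 + 1 + 1 + 1 + 1 + 1 + 4 + 4 + 4 + 4 + 4 + 4 + 4 + 4 + 4 + 4 + 4 + 4 + 4 + 4 + 4 = 70. (For the product with Z/5Z: each of the 5 1-dim characters of Z/5Z tensors with each irrep of D_7, giving 5 copies of each D_7-dimension.)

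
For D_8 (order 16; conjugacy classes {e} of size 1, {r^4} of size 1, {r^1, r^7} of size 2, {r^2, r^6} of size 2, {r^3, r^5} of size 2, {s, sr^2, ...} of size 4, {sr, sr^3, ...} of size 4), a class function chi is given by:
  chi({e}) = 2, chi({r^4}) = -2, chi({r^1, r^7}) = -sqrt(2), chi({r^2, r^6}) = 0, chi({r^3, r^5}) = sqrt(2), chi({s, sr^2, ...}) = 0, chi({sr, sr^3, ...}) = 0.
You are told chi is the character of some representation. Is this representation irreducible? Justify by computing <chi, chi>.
Irreducible: <chi, chi> = 1.

Argument: <chi, chi> = (1/|G|) sum_C |C| * |chi(C)|^2 = (1/16)[1*|2|^2 + 1*|-2|^2 + 2*|-sqrt(2)|^2 + 2*|0|^2 + 2*|sqrt(2)|^2 + 4*|0|^2 + 4*|0|^2]
  = (1/16)[(4) + (4) + (4) + (0) + (4) + (0) + (0)] = 16/16 = 1.
A character is irreducible iff <chi, chi> = 1, so this representation is irreducible.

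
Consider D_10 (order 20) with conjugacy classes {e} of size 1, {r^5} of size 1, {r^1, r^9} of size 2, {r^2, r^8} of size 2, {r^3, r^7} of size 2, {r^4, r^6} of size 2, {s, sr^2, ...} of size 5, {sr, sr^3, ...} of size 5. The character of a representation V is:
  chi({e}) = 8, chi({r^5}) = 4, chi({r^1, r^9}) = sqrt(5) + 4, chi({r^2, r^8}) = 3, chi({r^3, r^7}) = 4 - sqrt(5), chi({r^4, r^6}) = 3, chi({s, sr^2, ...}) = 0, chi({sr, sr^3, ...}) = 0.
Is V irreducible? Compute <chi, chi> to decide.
Not irreducible (reducible): <chi, chi> = 10 > 1.

Explanation: <chi, chi> = (1/|G|) sum_C |C| * |chi(C)|^2 = (1/20)[1*|8|^2 + 1*|4|^2 + 2*|sqrt(5) + 4|^2 + 2*|3|^2 + 2*|4 - sqrt(5)|^2 + 2*|3|^2 + 5*|0|^2 + 5*|0|^2]
  = (1/20)[(64) + (16) + (16*sqrt(5) + 42) + (18) + (42 - 16*sqrt(5)) + (18) + (0) + (0)] = 200/20 = 10.
A character is irreducible iff <chi, chi> = 1, so this representation is reducible.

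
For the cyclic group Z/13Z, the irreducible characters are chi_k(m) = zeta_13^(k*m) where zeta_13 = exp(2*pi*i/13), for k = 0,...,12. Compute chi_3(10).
chi_3(10) = zeta_13^30 = exp(8*I*pi/13)

chi_3(10) = zeta_13^(3*10) = zeta_13^30. Since zeta_13^13 = 1, this equals zeta_13^4 = exp(2*pi*i*4/13) = exp(8*I*pi/13).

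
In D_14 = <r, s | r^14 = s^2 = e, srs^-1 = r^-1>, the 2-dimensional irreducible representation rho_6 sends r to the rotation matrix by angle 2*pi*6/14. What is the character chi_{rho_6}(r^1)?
chi_{rho_6}(r^1) = 2*cos(2*pi*6*1/14) = -2*cos(pi/7)

Explanation: rho_6(r^1) is rotation by angle 2*pi*6*1/14, whose trace is 2*cos(2*pi*6*1/14) = -2*cos(pi/7).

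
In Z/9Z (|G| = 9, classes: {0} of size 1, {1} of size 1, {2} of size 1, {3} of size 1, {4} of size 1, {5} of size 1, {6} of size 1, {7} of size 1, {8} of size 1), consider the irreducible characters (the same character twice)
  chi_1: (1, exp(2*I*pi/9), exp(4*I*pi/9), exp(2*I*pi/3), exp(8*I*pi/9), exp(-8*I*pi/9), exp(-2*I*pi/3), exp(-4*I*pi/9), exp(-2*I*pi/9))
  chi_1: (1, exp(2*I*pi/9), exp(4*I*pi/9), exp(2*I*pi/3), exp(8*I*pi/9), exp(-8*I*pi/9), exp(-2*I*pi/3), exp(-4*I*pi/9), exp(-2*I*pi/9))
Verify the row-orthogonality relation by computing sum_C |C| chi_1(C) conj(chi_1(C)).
Sum = 9 = |G| = 9; so <chi_1, chi_1> = 1 (norm-1 confirms irreducibility).

Solution. Compute term by term over conjugacy classes (|C| * chi_1(C) * conj(chi_1(C))):
  1*(1)*conj(1) + 1*(exp(2*I*pi/9))*conj(exp(2*I*pi/9)) + 1*(exp(4*I*pi/9))*conj(exp(4*I*pi/9)) + 1*(exp(2*I*pi/3))*conj(exp(2*I*pi/3)) + 1*(exp(8*I*pi/9))*conj(exp(8*I*pi/9)) + 1*(exp(-8*I*pi/9))*conj(exp(-8*I*pi/9)) + 1*(exp(-2*I*pi/3))*conj(exp(-2*I*pi/3)) + 1*(exp(-4*I*pi/9))*conj(exp(-4*I*pi/9)) + 1*(exp(-2*I*pi/9))*conj(exp(-2*I*pi/9))
  = (1) + (1) + (1) + (1) + (1) + (1) + (1) + (1) + (1)
  = 9.
(Exp terms are combined using exp(i*s)*conj(exp(i*t)) = exp(i*(s-t)), and sums of them are collapsed using the identity that for every m > 1 the m distinct m-th roots of unity sum to 0, e.g. 1 + exp(2*I*pi/3) + exp(-2*I*pi/3) = 0.)
Dividing by |G| = 9 gives 9/9 = 1, matching the row-orthogonality relation <chi_1, chi_1> = [chi_1 = chi_1].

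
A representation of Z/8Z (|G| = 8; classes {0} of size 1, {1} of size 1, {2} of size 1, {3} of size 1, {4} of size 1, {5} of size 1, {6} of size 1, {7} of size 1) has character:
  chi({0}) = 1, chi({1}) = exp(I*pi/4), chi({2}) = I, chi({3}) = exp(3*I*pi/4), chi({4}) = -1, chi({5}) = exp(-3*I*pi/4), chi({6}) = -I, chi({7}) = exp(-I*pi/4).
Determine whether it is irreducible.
Irreducible: <chi, chi> = 1.

Reasoning: <chi, chi> = (1/|G|) sum_C |C| * |chi(C)|^2 = (1/8)[1*|1|^2 + 1*|exp(I*pi/4)|^2 + 1*|I|^2 + 1*|exp(3*I*pi/4)|^2 + 1*|-1|^2 + 1*|exp(-3*I*pi/4)|^2 + 1*|-I|^2 + 1*|exp(-I*pi/4)|^2]
  = (1/8)[(1) + (1) + (1) + (1) + (1) + (1) + (1) + (1)] = 8/8 = 1.
(Exp terms are combined using exp(i*s)*conj(exp(i*t)) = exp(i*(s-t)), and sums of them are collapsed using the identity that for every m > 1 the m distinct m-th roots of unity sum to 0, e.g. 1 + exp(2*I*pi/3) + exp(-2*I*pi/3) = 0.)
A character is irreducible iff <chi, chi> = 1, so this representation is irreducible.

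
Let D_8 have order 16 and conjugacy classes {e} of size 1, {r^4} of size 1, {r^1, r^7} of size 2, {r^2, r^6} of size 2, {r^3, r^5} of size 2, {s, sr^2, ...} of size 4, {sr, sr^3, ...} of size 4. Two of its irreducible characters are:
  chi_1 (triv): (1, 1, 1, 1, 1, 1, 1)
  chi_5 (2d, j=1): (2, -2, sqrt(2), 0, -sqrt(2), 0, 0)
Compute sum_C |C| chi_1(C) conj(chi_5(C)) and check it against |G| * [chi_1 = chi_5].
Sum = 0; so <chi_1, chi_5> = 0 (distinct irreducibles are orthogonal).

Explanation: Compute term by term over conjugacy classes (|C| * chi_1(C) * conj(chi_5(C))):
  1*(1)*conj(2) + 1*(1)*conj(-2) + 2*(1)*conj(sqrt(2)) + 2*(1)*conj(0) + 2*(1)*conj(-sqrt(2)) + 4*(1)*conj(0) + 4*(1)*conj(0)
  = (2) + (-2) + (2*sqrt(2)) + (0) + (-2*sqrt(2)) + (0) + (0)
  = 0.
Dividing by |G| = 16 gives 0/16 = 0, matching the row-orthogonality relation <chi_1, chi_5> = [chi_1 = chi_5].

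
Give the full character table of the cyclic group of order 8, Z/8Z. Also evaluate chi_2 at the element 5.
Character table of Z/8Z (irreps indexed chi_0,...,chi_7 with chi_k(m) = zeta_8^(k*m), zeta_8 = exp(2*pi*i/8)):
  irrep \ class  {0} (size 1)  {1} (size 1)    {2} (size 1)  {3} (size 1)    {4} (size 1)  {5} (size 1)    {6} (size 1)  {7} (size 1)  
  chi_0          1             1               1             1               1             1               1             1             
  chi_1          1             exp(I*pi/4)     I             exp(3*I*pi/4)   -1            exp(-3*I*pi/4)  -I            exp(-I*pi/4)  
  chi_2          1             I               -1            -I              1             I               -1            -I            
  chi_3          1             exp(3*I*pi/4)   -I            exp(I*pi/4)     -1            exp(-I*pi/4)    I             exp(-3*I*pi/4)
  chi_4          1             -1              1             -1              1             -1              1             -1            
  chi_5          1             exp(-3*I*pi/4)  I             exp(-I*pi/4)    -1            exp(I*pi/4)     -I            exp(3*I*pi/4) 
  chi_6          1             -I              -1            I               1             -I              -1            I             
  chi_7          1             exp(-I*pi/4)    -I            exp(-3*I*pi/4)  -1            exp(3*I*pi/4)   I             exp(I*pi/4)   

Spot check: chi_2(5) = zeta_8^(2*5) = zeta_8^10 = I.

Justification: Z/8Z is abelian, so all 8 irreducible complex representations are 1-dimensional. They are given by chi_k(m) = zeta_8^(k*m) for k = 0,...,7. Row orthogonality: sum_m chi_k(m) conj(chi_l(m)) = 8 * [k = l].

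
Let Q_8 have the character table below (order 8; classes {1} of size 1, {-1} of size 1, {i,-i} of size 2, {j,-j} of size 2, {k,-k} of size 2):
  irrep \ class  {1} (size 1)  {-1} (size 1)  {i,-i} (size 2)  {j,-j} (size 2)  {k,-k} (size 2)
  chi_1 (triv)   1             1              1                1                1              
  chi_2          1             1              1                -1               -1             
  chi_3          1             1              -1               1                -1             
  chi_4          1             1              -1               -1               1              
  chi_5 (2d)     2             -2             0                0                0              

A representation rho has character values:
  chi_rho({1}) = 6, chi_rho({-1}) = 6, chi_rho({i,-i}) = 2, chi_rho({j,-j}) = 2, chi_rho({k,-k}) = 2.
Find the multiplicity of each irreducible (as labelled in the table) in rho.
Multiplicities: chi_1: 3, chi_2: 1, chi_3: 1, chi_4: 1, chi_5: 0.

Argument: Use <chi_rho, chi> = (1/|G|) sum_C |C| * chi_rho(C) * conj(chi(C)) with |G| = 8 for each irreducible chi in the table:
  <chi_rho, chi_1> = (1/8)[1*(6)*conj(1) + 1*(6)*conj(1) + 2*(2)*conj(1) + 2*(2)*conj(1) + 2*(2)*conj(1)]
      = (1/8)[(6) + (6) + (4) + (4) + (4)] = 24/8 = 3
  <chi_rho, chi_2> = (1/8)[1*(6)*conj(1) + 1*(6)*conj(1) + 2*(2)*conj(1) + 2*(2)*conj(-1) + 2*(2)*conj(-1)]
      = (1/8)[(6) + (6) + (4) + (-4) + (-4)] = 8/8 = 1
  <chi_rho, chi_3> = (1/8)[1*(6)*conj(1) + 1*(6)*conj(1) + 2*(2)*conj(-1) + 2*(2)*conj(1) + 2*(2)*conj(-1)]
      = (1/8)[(6) + (6) + (-4) + (4) + (-4)] = 8/8 = 1
  <chi_rho, chi_4> = (1/8)[1*(6)*conj(1) + 1*(6)*conj(1) + 2*(2)*conj(-1) + 2*(2)*conj(-1) + 2*(2)*conj(1)]
      = (1/8)[(6) + (6) + (-4) + (-4) + (4)] = 8/8 = 1
  <chi_rho, chi_5> = (1/8)[1*(6)*conj(2) + 1*(6)*conj(-2) + 2*(2)*conj(0) + 2*(2)*conj(0) + 2*(2)*conj(0)]
      = (1/8)[(12) + (-12) + (0) + (0) + (0)] = 0/8 = 0
Dimension check: dim(rho) = sum (mult * dim) = 3*1 + 1*1 + 1*1 + 1*1 + 0*2 = 6 = chi_rho(e) = 6.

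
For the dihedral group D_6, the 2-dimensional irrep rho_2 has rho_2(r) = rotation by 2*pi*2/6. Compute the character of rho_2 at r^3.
chi_{rho_2}(r^3) = 2*cos(2*pi*2*3/6) = 2

Argument: rho_2(r^3) is rotation by angle 2*pi*2*3/6, whose trace is 2*cos(2*pi*2*3/6) = 2.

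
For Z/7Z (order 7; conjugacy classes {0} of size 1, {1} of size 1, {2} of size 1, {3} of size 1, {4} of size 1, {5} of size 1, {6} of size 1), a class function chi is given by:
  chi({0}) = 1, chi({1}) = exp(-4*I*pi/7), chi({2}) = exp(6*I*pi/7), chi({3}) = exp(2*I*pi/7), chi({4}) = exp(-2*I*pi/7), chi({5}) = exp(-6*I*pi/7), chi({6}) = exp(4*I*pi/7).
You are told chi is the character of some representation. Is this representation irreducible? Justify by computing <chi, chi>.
Irreducible: <chi, chi> = 1.

Why: <chi, chi> = (1/|G|) sum_C |C| * |chi(C)|^2 = (1/7)[1*|1|^2 + 1*|exp(-4*I*pi/7)|^2 + 1*|exp(6*I*pi/7)|^2 + 1*|exp(2*I*pi/7)|^2 + 1*|exp(-2*I*pi/7)|^2 + 1*|exp(-6*I*pi/7)|^2 + 1*|exp(4*I*pi/7)|^2]
  = (1/7)[(1) + (1) + (1) + (1) + (1) + (1) + (1)] = 7/7 = 1.
(Exp terms are combined using exp(i*s)*conj(exp(i*t)) = exp(i*(s-t)), and sums of them are collapsed using the identity that for every m > 1 the m distinct m-th roots of unity sum to 0, e.g. 1 + exp(2*I*pi/3) + exp(-2*I*pi/3) = 0.)
A character is irreducible iff <chi, chi> = 1, so this representation is irreducible.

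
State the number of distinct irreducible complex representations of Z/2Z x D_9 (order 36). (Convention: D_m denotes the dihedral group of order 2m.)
12

Solution. The number of irreducible complex representations of a finite group equals its number of conjugacy classes. For a direct product, #classes(G x H) = #classes(G) * #classes(H). Z/2Z has 2 classes (abelian), D_9 has 6 classes, so 2 * 6 = 12, so Z/2Z x D_9 (order 36) has exactly 12 irreducible complex representations.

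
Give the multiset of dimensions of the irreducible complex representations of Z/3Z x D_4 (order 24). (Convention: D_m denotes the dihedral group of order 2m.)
Dimensions: 1, 1, 1, 1, 1, 1, 1, 1, 1, 1, 1, 1, 2, 2, 2

Derivation: There are 15 irreducibles (= number of conjugacy classes). Their dimensions d_i satisfy sum d_i^2 = |G| = 24: 1 + 1 + 1 + 1 + 1 + 1 + 1 + 1 + 1 + 1 + 1 + 1 + 4 + 4 + 4 = 24. (For the product with Z/3Z: each of the 3 1-dim characters of Z/3Z tensors with each irrep of D_4, giving 3 copies of each D_4-dimension.)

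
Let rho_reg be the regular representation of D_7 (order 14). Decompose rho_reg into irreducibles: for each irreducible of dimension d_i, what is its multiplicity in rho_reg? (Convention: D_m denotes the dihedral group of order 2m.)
Each irreducible V_i of dimension d_i appears with multiplicity d_i, i.e. rho_reg = (direct sum over all irreducibles V_i) d_i V_i. The irreducible dimensions for D_7 are 1, 1, 2, 2, 2: 2 irreducibles of dimension 1, each with multiplicity 1; 3 irreducibles of dimension 2, each with multiplicity 2. Total dimension 2*1*1 + 3*2*2 = 14 = |G|.

Justification: General theorem: in the regular representation of a finite group G, each irreducible appears with multiplicity equal to its dimension. Check: dim(rho_reg) = sum d_i^2 = 1 + 1 + 4 + 4 + 4 = 14 = |G|.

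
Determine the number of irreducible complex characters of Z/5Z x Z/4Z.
20

Proof sketch: The number of irreducible complex representations of a finite group equals its number of conjugacy classes. Z/5Z x Z/4Z is abelian of order 20, so every element is its own conjugacy class: 20 classes, so Z/5Z x Z/4Z (order 20) has exactly 20 irreducible complex representations.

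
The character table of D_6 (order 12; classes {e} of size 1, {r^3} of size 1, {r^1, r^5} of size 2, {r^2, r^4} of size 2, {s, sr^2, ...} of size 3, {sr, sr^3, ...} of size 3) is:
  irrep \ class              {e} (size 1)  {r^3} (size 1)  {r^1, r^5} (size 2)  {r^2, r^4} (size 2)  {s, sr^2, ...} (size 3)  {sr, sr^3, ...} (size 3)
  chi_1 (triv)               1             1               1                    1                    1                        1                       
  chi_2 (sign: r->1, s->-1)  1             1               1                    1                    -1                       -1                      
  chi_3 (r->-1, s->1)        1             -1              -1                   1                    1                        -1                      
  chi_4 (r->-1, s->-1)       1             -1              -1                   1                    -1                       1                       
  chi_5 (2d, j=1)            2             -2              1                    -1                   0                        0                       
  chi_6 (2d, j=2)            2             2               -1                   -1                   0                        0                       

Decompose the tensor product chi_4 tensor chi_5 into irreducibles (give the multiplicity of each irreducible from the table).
chi_4 tensor chi_5 = chi_6 (all other irreducibles have multiplicity 0).

Reasoning: The character of a tensor product is the pointwise product (chi_4 * chi_5)(C) = chi_4(C) * chi_5(C):
  {e}: (1)*(2), {r^3}: (-1)*(-2), {r^1, r^5}: (-1)*(1), {r^2, r^4}: (1)*(-1), {s, sr^2, ...}: (-1)*(0), {sr, sr^3, ...}: (1)*(0)
so (chi_4 * chi_5) takes values
  {e} -> 2, {r^3} -> 2, {r^1, r^5} -> -1, {r^2, r^4} -> -1, {s, sr^2, ...} -> 0, {sr, sr^3, ...} -> 0.
Now take the inner product of this character with each irreducible chi from the table, <chi_4*chi_5, chi> = (1/12) sum_C |C| (chi_4*chi_5)(C) conj(chi(C)):
  <chi_4*chi_5, chi_1> = (1/12)[1*(2)*conj(1) + 1*(2)*conj(1) + 2*(-1)*conj(1) + 2*(-1)*conj(1) + 3*(0)*conj(1) + 3*(0)*conj(1)]
      = (1/12)[(2) + (2) + (-2) + (-2) + (0) + (0)] = 0/12 = 0
  <chi_4*chi_5, chi_2> = (1/12)[1*(2)*conj(1) + 1*(2)*conj(1) + 2*(-1)*conj(1) + 2*(-1)*conj(1) + 3*(0)*conj(-1) + 3*(0)*conj(-1)]
      = (1/12)[(2) + (2) + (-2) + (-2) + (0) + (0)] = 0/12 = 0
  <chi_4*chi_5, chi_3> = (1/12)[1*(2)*conj(1) + 1*(2)*conj(-1) + 2*(-1)*conj(-1) + 2*(-1)*conj(1) + 3*(0)*conj(1) + 3*(0)*conj(-1)]
      = (1/12)[(2) + (-2) + (2) + (-2) + (0) + (0)] = 0/12 = 0
  <chi_4*chi_5, chi_4> = (1/12)[1*(2)*conj(1) + 1*(2)*conj(-1) + 2*(-1)*conj(-1) + 2*(-1)*conj(1) + 3*(0)*conj(-1) + 3*(0)*conj(1)]
      = (1/12)[(2) + (-2) + (2) + (-2) + (0) + (0)] = 0/12 = 0
  <chi_4*chi_5, chi_5> = (1/12)[1*(2)*conj(2) + 1*(2)*conj(-2) + 2*(-1)*conj(1) + 2*(-1)*conj(-1) + 3*(0)*conj(0) + 3*(0)*conj(0)]
      = (1/12)[(4) + (-4) + (-2) + (2) + (0) + (0)] = 0/12 = 0
  <chi_4*chi_5, chi_6> = (1/12)[1*(2)*conj(2) + 1*(2)*conj(2) + 2*(-1)*conj(-1) + 2*(-1)*conj(-1) + 3*(0)*conj(0) + 3*(0)*conj(0)]
      = (1/12)[(4) + (4) + (2) + (2) + (0) + (0)] = 12/12 = 1
Hence the multiplicities are chi_6: 1. Dimension check: dim(chi_4)*dim(chi_5) = 1*2 = 2 and sum (mult * dim) = 1*2 = 2.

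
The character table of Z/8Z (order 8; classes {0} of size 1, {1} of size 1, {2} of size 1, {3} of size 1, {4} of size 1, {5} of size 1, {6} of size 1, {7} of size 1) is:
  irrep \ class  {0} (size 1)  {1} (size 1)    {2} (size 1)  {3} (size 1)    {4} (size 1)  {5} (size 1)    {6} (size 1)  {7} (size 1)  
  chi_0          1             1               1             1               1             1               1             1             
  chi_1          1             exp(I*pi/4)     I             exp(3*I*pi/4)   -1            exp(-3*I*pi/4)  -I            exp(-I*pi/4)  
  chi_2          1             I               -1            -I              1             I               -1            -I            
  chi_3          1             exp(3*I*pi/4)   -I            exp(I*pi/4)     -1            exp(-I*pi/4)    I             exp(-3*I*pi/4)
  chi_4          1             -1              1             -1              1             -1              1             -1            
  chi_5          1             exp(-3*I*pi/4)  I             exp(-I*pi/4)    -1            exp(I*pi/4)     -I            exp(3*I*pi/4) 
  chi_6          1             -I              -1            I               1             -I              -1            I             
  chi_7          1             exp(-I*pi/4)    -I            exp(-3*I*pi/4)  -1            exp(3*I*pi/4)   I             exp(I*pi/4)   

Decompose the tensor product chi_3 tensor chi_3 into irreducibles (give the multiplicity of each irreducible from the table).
chi_3 tensor chi_3 = chi_6 (all other irreducibles have multiplicity 0).

Derivation: The character of a tensor product is the pointwise product (chi_3 * chi_3)(C) = chi_3(C) * chi_3(C):
  {0}: (1)*(1), {1}: (exp(3*I*pi/4))*(exp(3*I*pi/4)), {2}: (-I)*(-I), {3}: (exp(I*pi/4))*(exp(I*pi/4)), {4}: (-1)*(-1), {5}: (exp(-I*pi/4))*(exp(-I*pi/4)), {6}: (I)*(I), {7}: (exp(-3*I*pi/4))*(exp(-3*I*pi/4))
so (chi_3 * chi_3) takes values
  {0} -> 1, {1} -> -I, {2} -> -1, {3} -> I, {4} -> 1, {5} -> -I, {6} -> -1, {7} -> I.
Now take the inner product of this character with each irreducible chi from the table, <chi_3*chi_3, chi> = (1/8) sum_C |C| (chi_3*chi_3)(C) conj(chi(C)):
  <chi_3*chi_3, chi_0> = (1/8)[1*(1)*conj(1) + 1*(-I)*conj(1) + 1*(-1)*conj(1) + 1*(I)*conj(1) + 1*(1)*conj(1) + 1*(-I)*conj(1) + 1*(-1)*conj(1) + 1*(I)*conj(1)]
      = (1/8)[(1) + (-I) + (-1) + (I) + (1) + (-I) + (-1) + (I)] = 0/8 = 0
  <chi_3*chi_3, chi_1> = (1/8)[1*(1)*conj(1) + 1*(-I)*conj(exp(I*pi/4)) + 1*(-1)*conj(I) + 1*(I)*conj(exp(3*I*pi/4)) + 1*(1)*conj(-1) + 1*(-I)*conj(exp(-3*I*pi/4)) + 1*(-1)*conj(-I) + 1*(I)*conj(exp(-I*pi/4))]
      = (1/8)[(1) + (-exp(I*pi/4)) + (I) + (exp(-I*pi/4)) + (-1) + (-exp(-3*I*pi/4)) + (-I) + (exp(3*I*pi/4))] = 0/8 = 0
  <chi_3*chi_3, chi_2> = (1/8)[1*(1)*conj(1) + 1*(-I)*conj(I) + 1*(-1)*conj(-1) + 1*(I)*conj(-I) + 1*(1)*conj(1) + 1*(-I)*conj(I) + 1*(-1)*conj(-1) + 1*(I)*conj(-I)]
      = (1/8)[(1) + (-1) + (1) + (-1) + (1) + (-1) + (1) + (-1)] = 0/8 = 0
  <chi_3*chi_3, chi_3> = (1/8)[1*(1)*conj(1) + 1*(-I)*conj(exp(3*I*pi/4)) + 1*(-1)*conj(-I) + 1*(I)*conj(exp(I*pi/4)) + 1*(1)*conj(-1) + 1*(-I)*conj(exp(-I*pi/4)) + 1*(-1)*conj(I) + 1*(I)*conj(exp(-3*I*pi/4))]
      = (1/8)[(1) + (-exp(-I*pi/4)) + (-I) + (exp(I*pi/4)) + (-1) + (-exp(3*I*pi/4)) + (I) + (exp(-3*I*pi/4))] = 0/8 = 0
  <chi_3*chi_3, chi_4> = (1/8)[1*(1)*conj(1) + 1*(-I)*conj(-1) + 1*(-1)*conj(1) + 1*(I)*conj(-1) + 1*(1)*conj(1) + 1*(-I)*conj(-1) + 1*(-1)*conj(1) + 1*(I)*conj(-1)]
      = (1/8)[(1) + (I) + (-1) + (-I) + (1) + (I) + (-1) + (-I)] = 0/8 = 0
  <chi_3*chi_3, chi_5> = (1/8)[1*(1)*conj(1) + 1*(-I)*conj(exp(-3*I*pi/4)) + 1*(-1)*conj(I) + 1*(I)*conj(exp(-I*pi/4)) + 1*(1)*conj(-1) + 1*(-I)*conj(exp(I*pi/4)) + 1*(-1)*conj(-I) + 1*(I)*conj(exp(3*I*pi/4))]
      = (1/8)[(1) + (-exp(-3*I*pi/4)) + (I) + (exp(3*I*pi/4)) + (-1) + (-exp(I*pi/4)) + (-I) + (exp(-I*pi/4))] = 0/8 = 0
  <chi_3*chi_3, chi_6> = (1/8)[1*(1)*conj(1) + 1*(-I)*conj(-I) + 1*(-1)*conj(-1) + 1*(I)*conj(I) + 1*(1)*conj(1) + 1*(-I)*conj(-I) + 1*(-1)*conj(-1) + 1*(I)*conj(I)]
      = (1/8)[(1) + (1) + (1) + (1) + (1) + (1) + (1) + (1)] = 8/8 = 1
  <chi_3*chi_3, chi_7> = (1/8)[1*(1)*conj(1) + 1*(-I)*conj(exp(-I*pi/4)) + 1*(-1)*conj(-I) + 1*(I)*conj(exp(-3*I*pi/4)) + 1*(1)*conj(-1) + 1*(-I)*conj(exp(3*I*pi/4)) + 1*(-1)*conj(I) + 1*(I)*conj(exp(I*pi/4))]
      = (1/8)[(1) + (-exp(3*I*pi/4)) + (-I) + (exp(-3*I*pi/4)) + (-1) + (-exp(-I*pi/4)) + (I) + (exp(I*pi/4))] = 0/8 = 0
(Exp terms are combined using exp(i*s)*conj(exp(i*t)) = exp(i*(s-t)), and sums of them are collapsed using the identity that for every m > 1 the m distinct m-th roots of unity sum to 0, e.g. 1 + exp(2*I*pi/3) + exp(-2*I*pi/3) = 0.)
Hence the multiplicities are chi_6: 1. Dimension check: dim(chi_3)*dim(chi_3) = 1*1 = 1 and sum (mult * dim) = 1*1 = 1.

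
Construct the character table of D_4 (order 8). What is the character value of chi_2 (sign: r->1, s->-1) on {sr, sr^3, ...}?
Conjugacy classes: {e} of size 1, {r^2} of size 1, {r^1, r^3} of size 2, {s, sr^2, ...} of size 2, {sr, sr^3, ...} of size 2.
Character table:
  irrep \ class              {e} (size 1)  {r^2} (size 1)  {r^1, r^3} (size 2)  {s, sr^2, ...} (size 2)  {sr, sr^3, ...} (size 2)
  chi_1 (triv)               1             1               1                    1                        1                       
  chi_2 (sign: r->1, s->-1)  1             1               1                    -1                       -1                      
  chi_3 (r->-1, s->1)        1             1               -1                   1                        -1                      
  chi_4 (r->-1, s->-1)       1             1               -1                   -1                       1                       
  chi_5 (2d, j=1)            2             -2              0                    0                        0                       

Spot check: chi_2 (sign: r->1, s->-1) on {sr, sr^3, ...} = -1.

Working: D_4 has order 2*4 = 8 with 5 conjugacy classes, hence 5 irreducibles. Sum of squared dims 1 + 1 + 1 + 1 + 4 = 8 = |G|. Linear characters come from the abelianisation; the 2-dimensional irreps have character r^k -> 2*cos(2*pi*j*k/4), reflections -> 0.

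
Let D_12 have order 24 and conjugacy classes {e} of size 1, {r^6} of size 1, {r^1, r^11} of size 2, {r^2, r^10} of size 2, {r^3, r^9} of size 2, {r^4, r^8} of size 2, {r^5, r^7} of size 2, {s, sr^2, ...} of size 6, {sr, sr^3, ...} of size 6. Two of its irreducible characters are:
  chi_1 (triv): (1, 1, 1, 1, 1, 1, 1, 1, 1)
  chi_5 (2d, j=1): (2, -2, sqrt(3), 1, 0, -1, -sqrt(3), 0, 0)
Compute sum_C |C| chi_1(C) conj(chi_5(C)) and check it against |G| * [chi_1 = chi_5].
Sum = 0; so <chi_1, chi_5> = 0 (distinct irreducibles are orthogonal).

Solution. Compute term by term over conjugacy classes (|C| * chi_1(C) * conj(chi_5(C))):
  1*(1)*conj(2) + 1*(1)*conj(-2) + 2*(1)*conj(sqrt(3)) + 2*(1)*conj(1) + 2*(1)*conj(0) + 2*(1)*conj(-1) + 2*(1)*conj(-sqrt(3)) + 6*(1)*conj(0) + 6*(1)*conj(0)
  = (2) + (-2) + (2*sqrt(3)) + (2) + (0) + (-2) + (-2*sqrt(3)) + (0) + (0)
  = 0.
Dividing by |G| = 24 gives 0/24 = 0, matching the row-orthogonality relation <chi_1, chi_5> = [chi_1 = chi_5].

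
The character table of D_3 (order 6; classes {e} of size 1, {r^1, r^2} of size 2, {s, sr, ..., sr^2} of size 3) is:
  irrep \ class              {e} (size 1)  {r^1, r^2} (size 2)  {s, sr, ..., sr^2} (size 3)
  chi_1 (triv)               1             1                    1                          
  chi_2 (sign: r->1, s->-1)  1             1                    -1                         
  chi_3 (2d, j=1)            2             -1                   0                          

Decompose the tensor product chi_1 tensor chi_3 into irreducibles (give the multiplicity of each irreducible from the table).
chi_1 tensor chi_3 = chi_3 (all other irreducibles have multiplicity 0).

Reasoning: The character of a tensor product is the pointwise product (chi_1 * chi_3)(C) = chi_1(C) * chi_3(C):
  {e}: (1)*(2), {r^1, r^2}: (1)*(-1), {s, sr, ..., sr^2}: (1)*(0)
so (chi_1 * chi_3) takes values
  {e} -> 2, {r^1, r^2} -> -1, {s, sr, ..., sr^2} -> 0.
Now take the inner product of this character with each irreducible chi from the table, <chi_1*chi_3, chi> = (1/6) sum_C |C| (chi_1*chi_3)(C) conj(chi(C)):
  <chi_1*chi_3, chi_1> = (1/6)[1*(2)*conj(1) + 2*(-1)*conj(1) + 3*(0)*conj(1)]
      = (1/6)[(2) + (-2) + (0)] = 0/6 = 0
  <chi_1*chi_3, chi_2> = (1/6)[1*(2)*conj(1) + 2*(-1)*conj(1) + 3*(0)*conj(-1)]
      = (1/6)[(2) + (-2) + (0)] = 0/6 = 0
  <chi_1*chi_3, chi_3> = (1/6)[1*(2)*conj(2) + 2*(-1)*conj(-1) + 3*(0)*conj(0)]
      = (1/6)[(4) + (2) + (0)] = 6/6 = 1
Hence the multiplicities are chi_3: 1. Dimension check: dim(chi_1)*dim(chi_3) = 1*2 = 2 and sum (mult * dim) = 1*2 = 2.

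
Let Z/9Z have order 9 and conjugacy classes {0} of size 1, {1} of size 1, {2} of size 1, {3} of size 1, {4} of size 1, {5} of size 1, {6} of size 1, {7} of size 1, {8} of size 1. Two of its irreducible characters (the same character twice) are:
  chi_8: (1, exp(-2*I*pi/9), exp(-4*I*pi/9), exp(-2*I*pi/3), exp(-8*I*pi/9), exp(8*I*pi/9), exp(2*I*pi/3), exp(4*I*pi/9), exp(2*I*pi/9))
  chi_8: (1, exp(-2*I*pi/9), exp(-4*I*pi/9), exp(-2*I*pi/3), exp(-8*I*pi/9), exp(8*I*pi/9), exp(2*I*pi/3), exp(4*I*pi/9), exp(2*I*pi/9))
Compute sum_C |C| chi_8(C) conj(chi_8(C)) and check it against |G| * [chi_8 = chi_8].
Sum = 9 = |G| = 9; so <chi_8, chi_8> = 1 (norm-1 confirms irreducibility).

Why: Compute term by term over conjugacy classes (|C| * chi_8(C) * conj(chi_8(C))):
  1*(1)*conj(1) + 1*(exp(-2*I*pi/9))*conj(exp(-2*I*pi/9)) + 1*(exp(-4*I*pi/9))*conj(exp(-4*I*pi/9)) + 1*(exp(-2*I*pi/3))*conj(exp(-2*I*pi/3)) + 1*(exp(-8*I*pi/9))*conj(exp(-8*I*pi/9)) + 1*(exp(8*I*pi/9))*conj(exp(8*I*pi/9)) + 1*(exp(2*I*pi/3))*conj(exp(2*I*pi/3)) + 1*(exp(4*I*pi/9))*conj(exp(4*I*pi/9)) + 1*(exp(2*I*pi/9))*conj(exp(2*I*pi/9))
  = (1) + (1) + (1) + (1) + (1) + (1) + (1) + (1) + (1)
  = 9.
(Exp terms are combined using exp(i*s)*conj(exp(i*t)) = exp(i*(s-t)), and sums of them are collapsed using the identity that for every m > 1 the m distinct m-th roots of unity sum to 0, e.g. 1 + exp(2*I*pi/3) + exp(-2*I*pi/3) = 0.)
Dividing by |G| = 9 gives 9/9 = 1, matching the row-orthogonality relation <chi_8, chi_8> = [chi_8 = chi_8].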